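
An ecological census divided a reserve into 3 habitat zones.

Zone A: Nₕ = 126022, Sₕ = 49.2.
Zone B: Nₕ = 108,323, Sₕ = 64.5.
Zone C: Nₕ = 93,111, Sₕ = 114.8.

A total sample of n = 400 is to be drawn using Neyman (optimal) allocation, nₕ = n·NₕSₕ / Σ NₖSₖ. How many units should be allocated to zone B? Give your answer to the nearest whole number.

A: NₕSₕ = 126022·49.2 = 6200282.4
B: NₕSₕ = 108323·64.5 = 6986833.5
C: NₕSₕ = 93111·114.8 = 10689142.8
Σ NₕSₕ = 23876258.7.
n_B = 400·6986833.5/23876258.7 = 117.051... → 117.

117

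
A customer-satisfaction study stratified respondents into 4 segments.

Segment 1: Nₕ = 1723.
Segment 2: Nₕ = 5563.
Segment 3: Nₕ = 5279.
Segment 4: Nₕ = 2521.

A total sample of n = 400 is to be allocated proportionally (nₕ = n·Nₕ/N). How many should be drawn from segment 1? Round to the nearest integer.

46

Share of segment 1 = 1723/15086 = 0.11421.
Allocate 400 × 0.11421 = 45.685... → 46.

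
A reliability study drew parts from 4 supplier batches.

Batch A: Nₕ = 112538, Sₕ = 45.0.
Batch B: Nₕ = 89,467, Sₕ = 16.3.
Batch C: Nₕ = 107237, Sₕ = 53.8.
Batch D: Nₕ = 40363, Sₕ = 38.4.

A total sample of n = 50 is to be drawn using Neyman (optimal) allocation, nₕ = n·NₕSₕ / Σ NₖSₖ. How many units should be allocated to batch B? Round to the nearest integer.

5

A: NₕSₕ = 112538·45.0 = 5064210
B: NₕSₕ = 89467·16.3 = 1458312.1
C: NₕSₕ = 107237·53.8 = 5769350.6
D: NₕSₕ = 40363·38.4 = 1549939.2
Σ NₕSₕ = 13841811.9.
n_B = 50·1458312.1/13841811.9 = 5.268... → 5.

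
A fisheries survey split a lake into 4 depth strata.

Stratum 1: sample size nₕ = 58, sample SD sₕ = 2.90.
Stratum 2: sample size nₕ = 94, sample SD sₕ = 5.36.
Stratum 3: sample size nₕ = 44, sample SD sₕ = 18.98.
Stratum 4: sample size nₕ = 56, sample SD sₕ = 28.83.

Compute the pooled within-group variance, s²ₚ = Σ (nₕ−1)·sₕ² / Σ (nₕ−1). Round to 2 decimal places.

1: (58−1)·2.90² = 57·8.41 = 479.37
2: (94−1)·5.36² = 93·28.7296 = 2671.8528
3: (44−1)·18.98² = 43·360.2404 = 15490.3372
4: (56−1)·28.83² = 55·831.1689 = 45714.2895
Numerator = 64355.8495; denominator = Σ(nₕ−1) = 248.
s²ₚ = 64355.8495/248 = 259.4994... → 259.50.

259.50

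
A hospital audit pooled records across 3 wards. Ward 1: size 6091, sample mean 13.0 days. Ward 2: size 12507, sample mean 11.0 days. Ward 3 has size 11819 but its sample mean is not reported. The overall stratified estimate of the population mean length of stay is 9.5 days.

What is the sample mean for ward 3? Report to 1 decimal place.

N = 6091 + 12507 + 11819 = 30417.
Overall total = μ·N = 9.5·30417 = 288961.5.
Subtract the known strata: 6091·13.0 + 12507·11.0 = 216760.
Remaining total for ward 3: 288961.5 − 216760 = 72201.5.
Divide by its size: 72201.5 / 11819 = 6.109... → 6.1.

6.1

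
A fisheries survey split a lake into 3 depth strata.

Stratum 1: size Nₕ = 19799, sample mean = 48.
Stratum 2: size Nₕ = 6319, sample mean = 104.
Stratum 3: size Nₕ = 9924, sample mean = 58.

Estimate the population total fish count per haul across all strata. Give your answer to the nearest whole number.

Estimate total by summing Nₕ·x̄ₕ over strata.
19799·48 + 6319·104 + 9924·58 = 950352 + 657176 + 575592 = 2183120.

2183120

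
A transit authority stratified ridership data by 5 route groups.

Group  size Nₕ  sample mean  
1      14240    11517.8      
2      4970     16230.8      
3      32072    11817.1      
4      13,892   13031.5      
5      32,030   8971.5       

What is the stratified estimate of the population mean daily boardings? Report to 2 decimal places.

11234.82

N = 97204; weights Wₕ = Nₕ/N = (0.1465, 0.0511, 0.3299, 0.1429, 0.3295).
x̄_st = Σ Wₕ·x̄ₕ = 0.1465·11517.8 + 0.0511·16230.8 + 0.3299·11817.1 + 0.1429·13031.5 + 0.3295·8971.5 ≈ 11234.8188...
→ 11234.82.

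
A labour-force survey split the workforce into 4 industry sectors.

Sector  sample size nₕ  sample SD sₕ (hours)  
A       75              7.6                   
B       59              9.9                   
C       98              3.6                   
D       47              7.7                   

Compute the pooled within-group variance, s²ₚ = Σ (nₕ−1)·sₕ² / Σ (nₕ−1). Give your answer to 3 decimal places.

50.703

A: (75−1)·7.6² = 74·57.76 = 4274.24
B: (59−1)·9.9² = 58·98.01 = 5684.58
C: (98−1)·3.6² = 97·12.96 = 1257.12
D: (47−1)·7.7² = 46·59.29 = 2727.34
Numerator = 13943.28; denominator = Σ(nₕ−1) = 275.
s²ₚ = 13943.28/275 = 50.70284... → 50.703.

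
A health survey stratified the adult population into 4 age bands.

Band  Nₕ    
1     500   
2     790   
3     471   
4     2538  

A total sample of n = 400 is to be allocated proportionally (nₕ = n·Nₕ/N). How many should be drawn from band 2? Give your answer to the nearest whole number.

74

N = 500 + 790 + 471 + 2538 = 4299.
n_2 = 400·790/4299 = 73.505... → 74.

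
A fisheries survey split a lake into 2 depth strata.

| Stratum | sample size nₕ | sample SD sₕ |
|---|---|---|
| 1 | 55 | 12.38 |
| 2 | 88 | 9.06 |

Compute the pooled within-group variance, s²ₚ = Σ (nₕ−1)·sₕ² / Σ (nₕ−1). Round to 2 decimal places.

109.34

Degrees of freedom: 54 + 87 = 141.
Σ(nₕ−1)sₕ² = 54·153.2644 + 87·82.0836 = 15417.5508.
s²ₚ = 15417.5508 / 141 = 109.3443... → 109.34.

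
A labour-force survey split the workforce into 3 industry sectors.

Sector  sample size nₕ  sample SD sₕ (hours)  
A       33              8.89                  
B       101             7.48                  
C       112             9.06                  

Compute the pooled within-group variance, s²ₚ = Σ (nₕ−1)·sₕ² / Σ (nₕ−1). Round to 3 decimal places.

70.927

Degrees of freedom: 32 + 100 + 111 = 243.
Σ(nₕ−1)sₕ² = 32·79.0321 + 100·55.9504 + 111·82.0836 = 17235.3468.
s²ₚ = 17235.3468 / 243 = 70.92735... → 70.927.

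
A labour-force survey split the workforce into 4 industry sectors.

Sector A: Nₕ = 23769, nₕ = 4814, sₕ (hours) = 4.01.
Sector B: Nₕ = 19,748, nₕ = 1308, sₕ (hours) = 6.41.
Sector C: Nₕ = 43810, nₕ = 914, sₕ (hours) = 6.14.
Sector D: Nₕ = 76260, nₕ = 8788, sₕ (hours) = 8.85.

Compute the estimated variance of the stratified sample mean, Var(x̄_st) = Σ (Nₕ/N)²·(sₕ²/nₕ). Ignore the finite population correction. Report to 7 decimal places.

0.0054234

N = 163587. Term for each stratum: Wₕ²sₕ²/nₕ.
Var(x̄_st) = 0.0000705191 + 0.0004577802 + 0.0029582814 + 0.0019368345 = 0.0054234152 → 0.0054234.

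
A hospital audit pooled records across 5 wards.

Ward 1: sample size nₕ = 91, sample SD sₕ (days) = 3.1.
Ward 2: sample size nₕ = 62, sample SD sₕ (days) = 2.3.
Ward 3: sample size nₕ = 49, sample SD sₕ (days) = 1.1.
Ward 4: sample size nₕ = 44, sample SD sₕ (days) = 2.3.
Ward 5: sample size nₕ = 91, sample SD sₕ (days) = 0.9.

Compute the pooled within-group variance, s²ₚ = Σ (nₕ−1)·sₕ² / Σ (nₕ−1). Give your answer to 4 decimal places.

Degrees of freedom: 90 + 61 + 48 + 43 + 90 = 332.
Σ(nₕ−1)sₕ² = 90·9.61 + 61·5.29 + 48·1.21 + 43·5.29 + 90·0.81 = 1546.04.
s²ₚ = 1546.04 / 332 = 4.656747... → 4.6567.

4.6567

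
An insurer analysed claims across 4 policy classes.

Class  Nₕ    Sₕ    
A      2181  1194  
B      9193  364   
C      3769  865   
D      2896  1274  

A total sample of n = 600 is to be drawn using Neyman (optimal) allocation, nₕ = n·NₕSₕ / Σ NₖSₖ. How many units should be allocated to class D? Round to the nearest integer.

Σ NₕSₕ = 2181·1194 + 9193·364 + 3769·865 + 2896·1274 = 12900055.
Share for D: 3689504/12900055 = 0.28601.
n_D = 600 × 0.28601 = 171.604... → 172.

172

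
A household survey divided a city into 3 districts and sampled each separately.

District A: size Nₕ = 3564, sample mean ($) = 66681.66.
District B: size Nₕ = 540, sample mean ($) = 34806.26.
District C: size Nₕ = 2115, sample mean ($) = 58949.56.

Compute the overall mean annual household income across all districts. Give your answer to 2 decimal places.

N = 3564 + 540 + 2115 = 6219.
Overall mean = Σ (Nₕ/N)·x̄ₕ — weight by population share, not a simple average.
Σ Nₕx̄ₕ = 3564·66681.66 + 540·34806.26 + 2115·58949.56 = 237653436.24 + 18795380.4 + 124678319.4 = 381127136.04.
Divide by N: 381127136.04 / 6219 = 61284.3120... → 61284.31.

61284.31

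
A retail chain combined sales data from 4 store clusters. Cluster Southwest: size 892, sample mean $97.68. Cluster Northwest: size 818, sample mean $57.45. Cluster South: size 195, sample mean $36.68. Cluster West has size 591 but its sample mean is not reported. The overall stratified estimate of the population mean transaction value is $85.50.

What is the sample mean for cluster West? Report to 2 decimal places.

Σ Nₕx̄ₕ = N·μ, so 591·x̄_West = 2496·85.50 − (892·97.68 + 818·57.45 + 195·36.68).
= 213408 − 141277.26 = 72130.74.
x̄_West = 72130.74 / 591 = 122.0486... → 122.05.

122.05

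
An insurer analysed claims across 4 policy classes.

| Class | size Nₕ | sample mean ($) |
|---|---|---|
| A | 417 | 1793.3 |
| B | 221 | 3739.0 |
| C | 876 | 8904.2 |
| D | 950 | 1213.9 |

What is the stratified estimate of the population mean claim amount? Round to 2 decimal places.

N = 417 + 221 + 876 + 950 = 2464.
The stratified mean weights each stratum mean by its population share Nₕ/N.
Σ Nₕx̄ₕ = 417·1793.3 + 221·3739.0 + 876·8904.2 + 950·1213.9 = 747806.1 + 826319 + 7800079.2 + 1153205 = 10527409.3.
Divide by N: 10527409.3 / 2464 = 4272.4875... → 4272.49.

4272.49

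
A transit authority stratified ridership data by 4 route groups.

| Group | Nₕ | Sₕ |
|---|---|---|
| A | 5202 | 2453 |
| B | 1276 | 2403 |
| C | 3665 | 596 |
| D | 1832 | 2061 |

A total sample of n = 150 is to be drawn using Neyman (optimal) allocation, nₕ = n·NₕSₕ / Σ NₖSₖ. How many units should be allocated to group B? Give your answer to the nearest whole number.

21

A: NₕSₕ = 5202·2453 = 12760506
B: NₕSₕ = 1276·2403 = 3066228
C: NₕSₕ = 3665·596 = 2184340
D: NₕSₕ = 1832·2061 = 3775752
Σ NₕSₕ = 21786826.
n_B = 150·3066228/21786826 = 21.111... → 21.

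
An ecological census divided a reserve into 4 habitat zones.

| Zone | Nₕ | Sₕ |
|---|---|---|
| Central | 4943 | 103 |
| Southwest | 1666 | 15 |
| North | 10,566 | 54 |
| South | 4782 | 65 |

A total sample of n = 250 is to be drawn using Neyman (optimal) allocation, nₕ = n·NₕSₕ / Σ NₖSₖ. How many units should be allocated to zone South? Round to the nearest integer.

Σ NₕSₕ = 4943·103 + 1666·15 + 10566·54 + 4782·65 = 1415513.
Share for South: 310830/1415513 = 0.21959.
n_South = 250 × 0.21959 = 54.897... → 55.

55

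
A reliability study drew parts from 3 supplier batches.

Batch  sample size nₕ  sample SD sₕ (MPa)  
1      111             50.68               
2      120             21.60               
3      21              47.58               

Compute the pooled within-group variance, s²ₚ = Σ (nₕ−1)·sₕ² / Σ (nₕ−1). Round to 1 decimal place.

1539.5

Degrees of freedom: 110 + 119 + 20 = 249.
Σ(nₕ−1)sₕ² = 110·2568.4624 + 119·466.56 + 20·2263.8564 = 383328.632.
s²ₚ = 383328.632 / 249 = 1539.472... → 1539.5.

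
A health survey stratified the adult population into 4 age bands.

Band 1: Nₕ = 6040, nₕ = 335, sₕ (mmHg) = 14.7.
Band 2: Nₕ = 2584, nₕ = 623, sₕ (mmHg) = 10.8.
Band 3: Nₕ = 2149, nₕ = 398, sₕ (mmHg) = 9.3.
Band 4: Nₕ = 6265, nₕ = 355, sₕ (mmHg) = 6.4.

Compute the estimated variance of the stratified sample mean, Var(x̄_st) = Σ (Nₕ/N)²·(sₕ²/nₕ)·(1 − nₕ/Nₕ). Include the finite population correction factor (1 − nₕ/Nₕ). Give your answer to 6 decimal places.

0.097369

N = 17038. Term for each stratum: Wₕ²sₕ²/nₕ·(1−nₕ/Nₕ).
Var(x̄_st) = 0.076567633 + 0.003268077 + 0.002816879 + 0.014716445 = 0.097369035 → 0.097369.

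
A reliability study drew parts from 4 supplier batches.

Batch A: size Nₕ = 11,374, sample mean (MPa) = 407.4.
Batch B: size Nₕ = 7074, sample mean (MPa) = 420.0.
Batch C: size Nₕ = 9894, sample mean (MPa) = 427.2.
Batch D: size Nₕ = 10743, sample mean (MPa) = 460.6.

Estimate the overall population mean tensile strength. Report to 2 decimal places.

N = 39085; weights Wₕ = Nₕ/N = (0.2910, 0.1810, 0.2531, 0.2749).
x̄_st = Σ Wₕ·x̄ₕ = 0.2910·407.4 + 0.1810·420.0 + 0.2531·427.2 + 0.2749·460.6 ≈ 429.3153...
→ 429.32.

429.32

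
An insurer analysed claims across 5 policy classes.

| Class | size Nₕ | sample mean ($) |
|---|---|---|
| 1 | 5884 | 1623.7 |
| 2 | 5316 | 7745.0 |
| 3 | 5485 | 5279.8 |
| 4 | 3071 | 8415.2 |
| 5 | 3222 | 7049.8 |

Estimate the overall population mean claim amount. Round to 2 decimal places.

N = 5884 + 5316 + 5485 + 3071 + 3222 = 22978.
The stratified mean weights each stratum mean by its population share Nₕ/N.
Σ Nₕx̄ₕ = 5884·1623.7 + 5316·7745.0 + 5485·5279.8 + 3071·8415.2 + 3222·7049.8 = 9553850.8 + 41172420 + 28959703 + 25843079.2 + 22714455.6 = 128243508.6.
Divide by N: 128243508.6 / 22978 = 5581.1432... → 5581.14.

5581.14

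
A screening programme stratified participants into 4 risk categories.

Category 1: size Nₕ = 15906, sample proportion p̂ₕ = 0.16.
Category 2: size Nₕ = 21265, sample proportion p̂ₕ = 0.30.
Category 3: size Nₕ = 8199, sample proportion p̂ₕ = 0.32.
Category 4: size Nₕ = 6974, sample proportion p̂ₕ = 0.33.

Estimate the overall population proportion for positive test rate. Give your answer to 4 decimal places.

0.2646

N = 15906 + 21265 + 8199 + 6974 = 52344.
Overall proportion = Σ (Nₕ/N)·p̂ₕ.
Σ Nₕp̂ₕ = 2544.96 + 6379.5 + 2623.68 + 2301.42 = 13849.56.
13849.56 / 52344 = 0.264587... → 0.2646.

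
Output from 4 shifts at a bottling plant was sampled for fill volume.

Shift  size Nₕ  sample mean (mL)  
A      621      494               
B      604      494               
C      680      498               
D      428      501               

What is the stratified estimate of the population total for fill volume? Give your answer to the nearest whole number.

1158218

Estimate total by summing Nₕ·x̄ₕ over strata.
621·494 + 604·494 + 680·498 + 428·501 = 306774 + 298376 + 338640 + 214428 = 1158218.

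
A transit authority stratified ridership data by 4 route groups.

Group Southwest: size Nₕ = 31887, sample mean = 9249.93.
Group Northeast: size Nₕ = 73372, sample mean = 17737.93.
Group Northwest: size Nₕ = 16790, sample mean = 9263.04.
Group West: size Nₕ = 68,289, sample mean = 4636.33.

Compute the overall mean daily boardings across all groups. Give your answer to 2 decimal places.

x̄_st = (Σ Nₕx̄ₕ) / (Σ Nₕ) = (31887·9249.93 + 73372·17737.93 + 16790·9263.04 + 68289·4636.33) / 190338
= 2068556698.84 / 190338 = 10867.8073... → 10867.81.

10867.81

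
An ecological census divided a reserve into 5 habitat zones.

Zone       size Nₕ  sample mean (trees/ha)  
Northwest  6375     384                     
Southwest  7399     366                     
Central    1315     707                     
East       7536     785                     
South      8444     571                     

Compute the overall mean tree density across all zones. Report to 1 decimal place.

x̄_st = (Σ Nₕx̄ₕ) / (Σ Nₕ) = (6375·384 + 7399·366 + 1315·707 + 7536·785 + 8444·571) / 31069
= 16823023 / 31069 = 541.473... → 541.5.

541.5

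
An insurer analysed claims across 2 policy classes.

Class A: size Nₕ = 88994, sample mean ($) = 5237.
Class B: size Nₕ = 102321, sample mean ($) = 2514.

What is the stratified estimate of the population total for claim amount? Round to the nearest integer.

A: 88994·5237 = 466061578
B: 102321·2514 = 257234994
τ̂ = Σ Nₕx̄ₕ = 723296572.

723296572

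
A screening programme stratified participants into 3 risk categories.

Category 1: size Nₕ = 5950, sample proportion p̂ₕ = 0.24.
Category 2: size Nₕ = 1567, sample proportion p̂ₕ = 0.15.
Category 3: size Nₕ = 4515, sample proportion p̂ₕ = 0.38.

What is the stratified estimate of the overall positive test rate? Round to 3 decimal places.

N = 5950 + 1567 + 4515 = 12032.
Overall proportion = Σ (Nₕ/N)·p̂ₕ.
Σ Nₕp̂ₕ = 1428 + 235.05 + 1715.7 = 3378.75.
3378.75 / 12032 = 0.28081... → 0.281.

0.281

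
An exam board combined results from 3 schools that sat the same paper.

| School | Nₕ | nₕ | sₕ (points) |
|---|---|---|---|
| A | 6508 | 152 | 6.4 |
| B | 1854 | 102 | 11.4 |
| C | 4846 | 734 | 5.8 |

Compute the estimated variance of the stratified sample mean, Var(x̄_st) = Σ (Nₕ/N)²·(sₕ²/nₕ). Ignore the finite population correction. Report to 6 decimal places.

N = 13208. Term for each stratum: Wₕ²sₕ²/nₕ.
Var(x̄_st) = 0.065424035 + 0.025104690 + 0.006169538 = 0.096698264 → 0.096698.

0.096698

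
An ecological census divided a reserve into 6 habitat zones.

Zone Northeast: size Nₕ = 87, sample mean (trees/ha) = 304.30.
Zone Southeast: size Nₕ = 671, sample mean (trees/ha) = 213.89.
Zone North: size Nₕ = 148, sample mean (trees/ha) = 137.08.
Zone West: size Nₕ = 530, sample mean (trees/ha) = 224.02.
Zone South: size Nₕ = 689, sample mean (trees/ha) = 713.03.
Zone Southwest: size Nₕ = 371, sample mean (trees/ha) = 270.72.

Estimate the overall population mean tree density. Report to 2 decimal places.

x̄_st = (Σ Nₕx̄ₕ) / (Σ Nₕ) = (87·304.30 + 671·213.89 + 148·137.08 + 530·224.02 + 689·713.03 + 371·270.72) / 2496
= 900727.52 / 2496 = 360.8684... → 360.87.

360.87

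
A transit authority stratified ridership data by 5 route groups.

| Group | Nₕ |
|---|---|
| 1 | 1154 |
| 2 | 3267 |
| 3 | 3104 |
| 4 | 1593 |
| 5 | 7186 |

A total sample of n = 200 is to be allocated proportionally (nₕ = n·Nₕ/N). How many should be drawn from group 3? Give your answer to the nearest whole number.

38

N = 1154 + 3267 + 3104 + 1593 + 7186 = 16304.
n_3 = 200·3104/16304 = 38.077... → 38.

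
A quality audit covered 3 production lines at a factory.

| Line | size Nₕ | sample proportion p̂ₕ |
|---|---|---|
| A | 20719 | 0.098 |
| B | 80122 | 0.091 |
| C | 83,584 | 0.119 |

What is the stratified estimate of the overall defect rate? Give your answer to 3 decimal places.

Wₕ = Nₕ/N with N = 184425: 0.1123, 0.4344, 0.4532.
p̂_st = 0.1123·0.098 + 0.4344·0.091 + 0.4532·0.119 ≈ 0.10448... → 0.104.

0.104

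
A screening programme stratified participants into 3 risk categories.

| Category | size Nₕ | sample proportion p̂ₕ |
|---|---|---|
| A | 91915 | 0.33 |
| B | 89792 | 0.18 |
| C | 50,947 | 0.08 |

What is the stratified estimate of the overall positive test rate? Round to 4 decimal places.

N = 91915 + 89792 + 50947 = 232654.
Overall proportion = Σ (Nₕ/N)·p̂ₕ.
Σ Nₕp̂ₕ = 30331.95 + 16162.56 + 4075.76 = 50570.27.
50570.27 / 232654 = 0.217363... → 0.2174.

0.2174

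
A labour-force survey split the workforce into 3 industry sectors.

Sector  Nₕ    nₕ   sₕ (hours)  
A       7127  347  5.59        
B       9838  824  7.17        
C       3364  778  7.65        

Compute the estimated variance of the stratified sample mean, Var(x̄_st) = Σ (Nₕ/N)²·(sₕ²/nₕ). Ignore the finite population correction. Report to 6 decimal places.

N = 20329; Wₕ = Nₕ/N.
sector A: (7127/20329)²·5.59²/347 = 0.011068165
sector B: (9838/20329)²·7.17²/824 = 0.014611429
sector C: (3364/20329)²·7.65²/778 = 0.002059791
Sum = 0.027739386 → 0.027739.

0.027739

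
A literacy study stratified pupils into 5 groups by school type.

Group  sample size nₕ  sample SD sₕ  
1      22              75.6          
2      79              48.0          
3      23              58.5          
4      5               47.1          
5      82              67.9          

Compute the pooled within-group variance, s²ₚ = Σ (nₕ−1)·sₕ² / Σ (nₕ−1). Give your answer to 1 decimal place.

1: (22−1)·75.6² = 21·5715.36 = 120022.56
2: (79−1)·48.0² = 78·2304 = 179712
3: (23−1)·58.5² = 22·3422.25 = 75289.5
4: (5−1)·47.1² = 4·2218.41 = 8873.64
5: (82−1)·67.9² = 81·4610.41 = 373443.21
Numerator = 757340.91; denominator = Σ(nₕ−1) = 206.
s²ₚ = 757340.91/206 = 3676.412... → 3676.4.

3676.4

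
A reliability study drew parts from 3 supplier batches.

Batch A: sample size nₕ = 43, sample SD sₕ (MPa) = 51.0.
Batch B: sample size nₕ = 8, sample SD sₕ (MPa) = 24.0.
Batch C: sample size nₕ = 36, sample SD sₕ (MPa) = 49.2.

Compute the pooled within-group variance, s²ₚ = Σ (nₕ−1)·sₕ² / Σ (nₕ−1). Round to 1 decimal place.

2357.1

A: (43−1)·51.0² = 42·2601 = 109242
B: (8−1)·24.0² = 7·576 = 4032
C: (36−1)·49.2² = 35·2420.64 = 84722.4
Numerator = 197996.4; denominator = Σ(nₕ−1) = 84.
s²ₚ = 197996.4/84 = 2357.1 → 2357.1.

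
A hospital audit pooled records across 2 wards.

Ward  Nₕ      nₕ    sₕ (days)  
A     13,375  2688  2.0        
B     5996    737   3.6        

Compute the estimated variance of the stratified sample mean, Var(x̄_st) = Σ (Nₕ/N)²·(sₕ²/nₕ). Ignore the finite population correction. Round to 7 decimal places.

N = 19371. Term for each stratum: Wₕ²sₕ²/nₕ.
Var(x̄_st) = 0.0007094376 + 0.0016848323 = 0.0023942699 → 0.0023943.

0.0023943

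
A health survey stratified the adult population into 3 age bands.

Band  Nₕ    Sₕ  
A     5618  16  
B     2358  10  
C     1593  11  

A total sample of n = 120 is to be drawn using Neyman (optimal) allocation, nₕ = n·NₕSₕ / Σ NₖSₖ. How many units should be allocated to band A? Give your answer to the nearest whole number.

Σ NₕSₕ = 5618·16 + 2358·10 + 1593·11 = 130991.
Share for A: 89888/130991 = 0.68622.
n_A = 120 × 0.68622 = 82.346... → 82.

82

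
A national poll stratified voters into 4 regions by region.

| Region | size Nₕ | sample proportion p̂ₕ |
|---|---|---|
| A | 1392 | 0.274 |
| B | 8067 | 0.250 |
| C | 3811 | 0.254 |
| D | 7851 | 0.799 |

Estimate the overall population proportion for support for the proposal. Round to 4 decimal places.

0.4564

N = 1392 + 8067 + 3811 + 7851 = 21121.
Overall proportion = Σ (Nₕ/N)·p̂ₕ.
Σ Nₕp̂ₕ = 381.408 + 2016.75 + 967.994 + 6272.949 = 9639.101.
9639.101 / 21121 = 0.456375... → 0.4564.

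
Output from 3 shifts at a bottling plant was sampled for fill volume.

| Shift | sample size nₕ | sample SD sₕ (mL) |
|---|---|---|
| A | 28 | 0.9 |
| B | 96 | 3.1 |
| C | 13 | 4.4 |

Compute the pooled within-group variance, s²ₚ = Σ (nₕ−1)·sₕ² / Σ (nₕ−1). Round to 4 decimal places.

8.7100

A: (28−1)·0.9² = 27·0.81 = 21.87
B: (96−1)·3.1² = 95·9.61 = 912.95
C: (13−1)·4.4² = 12·19.36 = 232.32
Numerator = 1167.14; denominator = Σ(nₕ−1) = 134.
s²ₚ = 1167.14/134 = 8.71 → 8.7100.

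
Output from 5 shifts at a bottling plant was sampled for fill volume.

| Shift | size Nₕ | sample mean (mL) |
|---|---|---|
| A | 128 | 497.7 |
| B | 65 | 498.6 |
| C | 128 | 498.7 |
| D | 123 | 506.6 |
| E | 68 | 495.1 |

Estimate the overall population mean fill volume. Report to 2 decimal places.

N = 512; weights Wₕ = Nₕ/N = (0.2500, 0.1270, 0.2500, 0.2402, 0.1328).
x̄_st = Σ Wₕ·x̄ₕ = 0.2500·497.7 + 0.1270·498.6 + 0.2500·498.7 + 0.2402·506.6 + 0.1328·495.1 ≈ 499.8570...
→ 499.86.

499.86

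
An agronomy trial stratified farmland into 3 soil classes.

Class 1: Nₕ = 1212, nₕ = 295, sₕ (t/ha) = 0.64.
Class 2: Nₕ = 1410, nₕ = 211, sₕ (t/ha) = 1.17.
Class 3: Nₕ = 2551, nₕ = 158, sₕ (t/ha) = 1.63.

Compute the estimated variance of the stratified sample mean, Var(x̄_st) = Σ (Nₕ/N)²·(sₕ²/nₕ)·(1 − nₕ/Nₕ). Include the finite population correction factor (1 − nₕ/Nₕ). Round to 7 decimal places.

0.0043036

N = 5173. Term for each stratum: Wₕ²sₕ²/nₕ·(1−nₕ/Nₕ).
Var(x̄_st) = 0.0000576667 + 0.0004098667 + 0.0038360682 = 0.0043036016 → 0.0043036.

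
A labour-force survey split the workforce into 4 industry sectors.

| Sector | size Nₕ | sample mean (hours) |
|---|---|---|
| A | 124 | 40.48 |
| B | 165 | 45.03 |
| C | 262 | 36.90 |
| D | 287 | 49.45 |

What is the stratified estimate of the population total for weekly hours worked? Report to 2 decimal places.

Estimate total by summing Nₕ·x̄ₕ over strata.
124·40.48 + 165·45.03 + 262·36.90 + 287·49.45 = 5019.52 + 7429.95 + 9667.8 + 14192.15 = 36309.42.

36309.42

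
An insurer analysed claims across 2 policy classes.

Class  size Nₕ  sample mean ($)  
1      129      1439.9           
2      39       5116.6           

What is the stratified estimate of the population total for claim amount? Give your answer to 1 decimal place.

385294.5

Estimate total by summing Nₕ·x̄ₕ over strata.
129·1439.9 + 39·5116.6 = 185747.1 + 199547.4 = 385294.5.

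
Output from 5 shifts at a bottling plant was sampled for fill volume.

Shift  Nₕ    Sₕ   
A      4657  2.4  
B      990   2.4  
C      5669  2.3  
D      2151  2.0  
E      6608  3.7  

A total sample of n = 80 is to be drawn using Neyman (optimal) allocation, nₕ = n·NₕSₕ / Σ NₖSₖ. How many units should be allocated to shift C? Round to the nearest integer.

A: NₕSₕ = 4657·2.4 = 11176.8
B: NₕSₕ = 990·2.4 = 2376
C: NₕSₕ = 5669·2.3 = 13038.7
D: NₕSₕ = 2151·2.0 = 4302
E: NₕSₕ = 6608·3.7 = 24449.6
Σ NₕSₕ = 55343.1.
n_C = 80·13038.7/55343.1 = 18.848... → 19.

19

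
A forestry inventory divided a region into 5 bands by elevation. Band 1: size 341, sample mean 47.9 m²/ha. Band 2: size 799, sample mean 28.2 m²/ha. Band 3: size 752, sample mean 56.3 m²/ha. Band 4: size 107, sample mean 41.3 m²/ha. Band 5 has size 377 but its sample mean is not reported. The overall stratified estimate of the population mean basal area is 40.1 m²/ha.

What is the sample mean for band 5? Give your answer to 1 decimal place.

Σ Nₕx̄ₕ = N·μ, so 377·x̄_5 = 2376·40.1 − (341·47.9 + 799·28.2 + 752·56.3 + 107·41.3).
= 95277.6 − 85622.4 = 9655.2.
x̄_5 = 9655.2 / 377 = 25.611... → 25.6.

25.6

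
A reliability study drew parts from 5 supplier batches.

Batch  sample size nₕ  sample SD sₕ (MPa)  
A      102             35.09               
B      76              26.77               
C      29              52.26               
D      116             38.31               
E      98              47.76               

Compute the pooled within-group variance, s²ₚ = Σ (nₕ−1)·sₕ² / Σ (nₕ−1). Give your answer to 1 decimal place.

1549.6

A: (102−1)·35.09² = 101·1231.3081 = 124362.1181
B: (76−1)·26.77² = 75·716.6329 = 53747.4675
C: (29−1)·52.26² = 28·2731.1076 = 76471.0128
D: (116−1)·38.31² = 115·1467.6561 = 168780.4515
E: (98−1)·47.76² = 97·2281.0176 = 221258.7072
Numerator = 644619.7571; denominator = Σ(nₕ−1) = 416.
s²ₚ = 644619.7571/416 = 1549.567... → 1549.6.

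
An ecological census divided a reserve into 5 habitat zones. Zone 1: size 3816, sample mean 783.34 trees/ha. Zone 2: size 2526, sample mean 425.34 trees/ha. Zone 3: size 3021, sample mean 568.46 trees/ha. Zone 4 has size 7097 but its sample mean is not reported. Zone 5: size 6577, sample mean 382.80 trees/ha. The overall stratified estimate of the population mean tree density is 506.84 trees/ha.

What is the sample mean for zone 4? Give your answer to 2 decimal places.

475.90

N = 3816 + 2526 + 3021 + 7097 + 6577 = 23037.
Overall total = μ·N = 506.84·23037 = 11676073.08.
Subtract the known strata: 3816·783.34 + 2526·425.34 + 3021·568.46 + 6577·382.80 = 8298627.54.
Remaining total for zone 4: 11676073.08 − 8298627.54 = 3377445.54.
Divide by its size: 3377445.54 / 7097 = 475.8976... → 475.90.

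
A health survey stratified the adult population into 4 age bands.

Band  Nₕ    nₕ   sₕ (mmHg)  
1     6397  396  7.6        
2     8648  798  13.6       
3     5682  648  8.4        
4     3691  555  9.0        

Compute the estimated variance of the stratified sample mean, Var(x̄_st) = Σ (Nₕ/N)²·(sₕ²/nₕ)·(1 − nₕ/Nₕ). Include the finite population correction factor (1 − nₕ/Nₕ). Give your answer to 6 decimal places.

0.043838

N = 24418; Wₕ = Nₕ/N.
band 1: (6397/24418)²·7.6²/396·(1 − 396/6397) = 0.009390999
band 2: (8648/24418)²·13.6²/798·(1 − 798/8648) = 0.026390042
band 3: (5682/24418)²·8.4²/648·(1 − 648/5682) = 0.005223695
band 4: (3691/24418)²·9.0²/555·(1 − 555/3691) = 0.002833296
Sum = 0.043838032 → 0.043838.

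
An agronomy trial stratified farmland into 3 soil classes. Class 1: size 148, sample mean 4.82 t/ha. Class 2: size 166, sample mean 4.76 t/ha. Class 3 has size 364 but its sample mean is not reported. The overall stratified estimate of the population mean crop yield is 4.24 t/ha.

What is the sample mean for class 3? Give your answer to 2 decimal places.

Σ Nₕx̄ₕ = N·μ, so 364·x̄_3 = 678·4.24 − (148·4.82 + 166·4.76).
= 2874.72 − 1503.52 = 1371.2.
x̄_3 = 1371.2 / 364 = 3.7670... → 3.77.

3.77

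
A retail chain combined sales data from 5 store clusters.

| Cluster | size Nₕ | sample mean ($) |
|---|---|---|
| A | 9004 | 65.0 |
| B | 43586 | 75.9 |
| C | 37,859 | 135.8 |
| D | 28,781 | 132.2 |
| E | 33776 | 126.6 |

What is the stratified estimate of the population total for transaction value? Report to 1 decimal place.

A: 9004·65.0 = 585260
B: 43586·75.9 = 3308177.4
C: 37859·135.8 = 5141252.2
D: 28781·132.2 = 3804848.2
E: 33776·126.6 = 4276041.6
τ̂ = Σ Nₕx̄ₕ = 17115579.4.

17115579.4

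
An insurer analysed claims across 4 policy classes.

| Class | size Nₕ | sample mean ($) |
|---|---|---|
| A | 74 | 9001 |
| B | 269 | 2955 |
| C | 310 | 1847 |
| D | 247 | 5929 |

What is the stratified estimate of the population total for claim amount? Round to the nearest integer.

A: 74·9001 = 666074
B: 269·2955 = 794895
C: 310·1847 = 572570
D: 247·5929 = 1464463
τ̂ = Σ Nₕx̄ₕ = 3498002.

3498002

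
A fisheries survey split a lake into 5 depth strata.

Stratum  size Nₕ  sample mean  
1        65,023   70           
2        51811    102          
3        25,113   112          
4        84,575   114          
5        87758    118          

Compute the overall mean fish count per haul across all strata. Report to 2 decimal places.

103.88

N = 314280; weights Wₕ = Nₕ/N = (0.2069, 0.1649, 0.0799, 0.2691, 0.2792).
x̄_st = Σ Wₕ·x̄ₕ = 0.2069·70 + 0.1649·102 + 0.0799·112 + 0.2691·114 + 0.2792·118 ≈ 103.8755...
→ 103.88.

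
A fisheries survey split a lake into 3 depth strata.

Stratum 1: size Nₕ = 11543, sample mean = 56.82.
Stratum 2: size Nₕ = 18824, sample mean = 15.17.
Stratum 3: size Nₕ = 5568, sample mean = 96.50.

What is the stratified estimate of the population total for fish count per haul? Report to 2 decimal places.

1478745.34

Estimate total by summing Nₕ·x̄ₕ over strata.
11543·56.82 + 18824·15.17 + 5568·96.50 = 655873.26 + 285560.08 + 537312 = 1478745.34.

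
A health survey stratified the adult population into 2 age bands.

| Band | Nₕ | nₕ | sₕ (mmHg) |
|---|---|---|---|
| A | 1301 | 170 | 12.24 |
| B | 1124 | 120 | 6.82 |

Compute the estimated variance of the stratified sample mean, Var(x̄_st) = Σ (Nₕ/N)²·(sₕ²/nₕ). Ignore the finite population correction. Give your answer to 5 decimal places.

N = 2425; Wₕ = Nₕ/N.
band A: (1301/2425)²·12.24²/170 = 0.25365593
band B: (1124/2425)²·6.82²/120 = 0.08327155
Sum = 0.33692748 → 0.33693.

0.33693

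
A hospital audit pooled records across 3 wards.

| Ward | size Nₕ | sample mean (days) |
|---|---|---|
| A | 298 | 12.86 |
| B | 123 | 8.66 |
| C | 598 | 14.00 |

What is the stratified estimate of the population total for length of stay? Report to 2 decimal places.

13269.46

Population total = Σ Nₕ·x̄ₕ (each stratum's size times its mean).
298·12.86 + 123·8.66 + 598·14.00 = 3832.28 + 1065.18 + 8372 = 13269.46.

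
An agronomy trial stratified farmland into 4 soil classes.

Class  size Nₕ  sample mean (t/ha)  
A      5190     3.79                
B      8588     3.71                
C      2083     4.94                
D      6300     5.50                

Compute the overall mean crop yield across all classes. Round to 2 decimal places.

x̄_st = (Σ Nₕx̄ₕ) / (Σ Nₕ) = (5190·3.79 + 8588·3.71 + 2083·4.94 + 6300·5.50) / 22161
= 96471.6 / 22161 = 4.3532... → 4.35.

4.35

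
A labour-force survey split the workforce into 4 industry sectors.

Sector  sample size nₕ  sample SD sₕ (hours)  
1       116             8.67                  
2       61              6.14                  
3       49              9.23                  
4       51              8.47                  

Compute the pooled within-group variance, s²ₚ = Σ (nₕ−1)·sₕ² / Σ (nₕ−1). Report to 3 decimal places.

68.069

Degrees of freedom: 115 + 60 + 48 + 50 = 273.
Σ(nₕ−1)sₕ² = 115·75.1689 + 60·37.6996 + 48·85.1929 + 50·71.7409 = 18582.7037.
s²ₚ = 18582.7037 / 273 = 68.06851... → 68.069.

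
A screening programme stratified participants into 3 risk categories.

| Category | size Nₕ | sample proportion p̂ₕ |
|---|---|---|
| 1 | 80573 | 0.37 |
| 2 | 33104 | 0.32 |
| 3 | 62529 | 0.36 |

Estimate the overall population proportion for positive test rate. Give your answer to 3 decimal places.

N = 80573 + 33104 + 62529 = 176206.
Overall proportion = Σ (Nₕ/N)·p̂ₕ.
Σ Nₕp̂ₕ = 29812.01 + 10593.28 + 22510.44 = 62915.73.
62915.73 / 176206 = 0.35706... → 0.357.

0.357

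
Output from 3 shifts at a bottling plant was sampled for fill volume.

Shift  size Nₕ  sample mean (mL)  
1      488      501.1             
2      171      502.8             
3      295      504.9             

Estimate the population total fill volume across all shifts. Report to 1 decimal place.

Population total = Σ Nₕ·x̄ₕ (each stratum's size times its mean).
488·501.1 + 171·502.8 + 295·504.9 = 244536.8 + 85978.8 + 148945.5 = 479461.1.

479461.1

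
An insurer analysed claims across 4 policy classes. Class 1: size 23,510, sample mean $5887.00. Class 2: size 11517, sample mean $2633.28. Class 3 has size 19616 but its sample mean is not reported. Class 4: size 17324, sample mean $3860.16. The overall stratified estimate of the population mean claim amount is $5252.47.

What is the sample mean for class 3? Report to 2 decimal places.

7259.39

N = 23510 + 11517 + 19616 + 17324 = 71967.
Overall total = μ·N = 5252.47·71967 = 378004508.49.
Subtract the known strata: 23510·5887.00 + 11517·2633.28 + 17324·3860.16 = 235604267.6.
Remaining total for class 3: 378004508.49 − 235604267.6 = 142400240.89.
Divide by its size: 142400240.89 / 19616 = 7259.3924... → 7259.39.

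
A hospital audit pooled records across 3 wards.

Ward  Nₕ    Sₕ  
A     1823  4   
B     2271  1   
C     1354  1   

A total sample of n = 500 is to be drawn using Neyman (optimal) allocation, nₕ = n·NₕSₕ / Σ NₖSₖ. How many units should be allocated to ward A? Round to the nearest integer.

334

A: NₕSₕ = 1823·4 = 7292
B: NₕSₕ = 2271·1 = 2271
C: NₕSₕ = 1354·1 = 1354
Σ NₕSₕ = 10917.
n_A = 500·7292/10917 = 333.975... → 334.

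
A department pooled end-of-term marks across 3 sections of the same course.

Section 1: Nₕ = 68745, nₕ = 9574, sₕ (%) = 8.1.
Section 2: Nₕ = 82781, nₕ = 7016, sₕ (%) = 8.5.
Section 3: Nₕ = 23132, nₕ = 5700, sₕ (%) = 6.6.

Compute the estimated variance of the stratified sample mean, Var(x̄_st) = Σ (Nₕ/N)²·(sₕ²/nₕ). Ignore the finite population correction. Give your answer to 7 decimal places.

N = 174658; Wₕ = Nₕ/N.
section 1: (68745/174658)²·8.1²/9574 = 0.0010616513
section 2: (82781/174658)²·8.5²/7016 = 0.0023133036
section 3: (23132/174658)²·6.6²/5700 = 0.0001340486
Sum = 0.0035090036 → 0.0035090.

0.0035090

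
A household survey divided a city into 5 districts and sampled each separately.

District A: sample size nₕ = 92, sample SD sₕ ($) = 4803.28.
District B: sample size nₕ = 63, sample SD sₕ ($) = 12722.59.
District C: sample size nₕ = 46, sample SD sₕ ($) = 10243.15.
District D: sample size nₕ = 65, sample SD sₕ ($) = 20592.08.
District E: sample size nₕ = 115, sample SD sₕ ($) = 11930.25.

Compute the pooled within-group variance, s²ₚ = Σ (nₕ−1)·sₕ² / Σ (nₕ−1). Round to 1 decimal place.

160160817.6

A: (92−1)·4803.28² = 91·23071498.7584 = 2099506387.0144
B: (63−1)·12722.59² = 62·161864296.3081 = 10035586371.1022
C: (46−1)·10243.15² = 45·104922121.9225 = 4721495486.5125
D: (65−1)·20592.08² = 64·424033758.7264 = 27138160558.4896
E: (115−1)·11930.25² = 114·142330865.0625 = 16225718617.125
Numerator = 60220467420.2437; denominator = Σ(nₕ−1) = 376.
s²ₚ = 60220467420.2437/376 = 160160817.607... → 160160817.6.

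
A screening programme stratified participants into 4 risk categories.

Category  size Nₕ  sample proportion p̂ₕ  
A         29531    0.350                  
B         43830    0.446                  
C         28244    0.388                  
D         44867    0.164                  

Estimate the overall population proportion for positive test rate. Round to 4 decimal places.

Wₕ = Nₕ/N with N = 146472: 0.2016, 0.2992, 0.1928, 0.3063.
p̂_st = 0.2016·0.350 + 0.2992·0.446 + 0.1928·0.388 + 0.3063·0.164 ≈ 0.329079... → 0.3291.

0.3291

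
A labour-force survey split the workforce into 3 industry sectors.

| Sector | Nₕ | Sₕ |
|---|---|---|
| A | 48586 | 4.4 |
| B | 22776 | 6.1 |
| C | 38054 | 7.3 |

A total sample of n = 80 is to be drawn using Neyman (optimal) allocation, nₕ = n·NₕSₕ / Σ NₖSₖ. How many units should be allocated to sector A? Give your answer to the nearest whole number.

A: NₕSₕ = 48586·4.4 = 213778.4
B: NₕSₕ = 22776·6.1 = 138933.6
C: NₕSₕ = 38054·7.3 = 277794.2
Σ NₕSₕ = 630506.2.
n_A = 80·213778.4/630506.2 = 27.125... → 27.

27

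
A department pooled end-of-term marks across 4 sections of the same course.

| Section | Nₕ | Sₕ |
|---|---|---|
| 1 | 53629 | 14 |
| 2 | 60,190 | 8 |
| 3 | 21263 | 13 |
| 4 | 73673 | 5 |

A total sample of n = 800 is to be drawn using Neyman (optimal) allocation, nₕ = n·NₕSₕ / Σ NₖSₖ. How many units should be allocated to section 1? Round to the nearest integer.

Σ NₕSₕ = 53629·14 + 60190·8 + 21263·13 + 73673·5 = 1877110.
Share for 1: 750806/1877110 = 0.39998.
n_1 = 800 × 0.39998 = 319.984... → 320.

320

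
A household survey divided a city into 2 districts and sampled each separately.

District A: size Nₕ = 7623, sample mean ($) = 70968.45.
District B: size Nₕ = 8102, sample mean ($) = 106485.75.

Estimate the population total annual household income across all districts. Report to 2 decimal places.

1403740040.85

A: 7623·70968.45 = 540992494.35
B: 8102·106485.75 = 862747546.5
τ̂ = Σ Nₕx̄ₕ = 1403740040.85.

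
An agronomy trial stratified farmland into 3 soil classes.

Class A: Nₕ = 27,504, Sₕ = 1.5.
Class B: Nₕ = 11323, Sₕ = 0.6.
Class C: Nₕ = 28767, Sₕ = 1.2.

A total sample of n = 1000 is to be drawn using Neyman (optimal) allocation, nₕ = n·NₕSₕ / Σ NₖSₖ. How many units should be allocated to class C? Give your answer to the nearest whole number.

Σ NₕSₕ = 27504·1.5 + 11323·0.6 + 28767·1.2 = 82570.2.
Share for C: 34520.4/82570.2 = 0.41807.
n_C = 1000 × 0.41807 = 418.073... → 418.

418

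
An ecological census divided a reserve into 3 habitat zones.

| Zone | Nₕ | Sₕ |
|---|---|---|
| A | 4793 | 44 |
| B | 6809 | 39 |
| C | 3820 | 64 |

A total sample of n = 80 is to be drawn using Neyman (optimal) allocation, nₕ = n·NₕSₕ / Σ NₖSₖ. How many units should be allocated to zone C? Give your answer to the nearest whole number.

27

A: NₕSₕ = 4793·44 = 210892
B: NₕSₕ = 6809·39 = 265551
C: NₕSₕ = 3820·64 = 244480
Σ NₕSₕ = 720923.
n_C = 80·244480/720923 = 27.130... → 27.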